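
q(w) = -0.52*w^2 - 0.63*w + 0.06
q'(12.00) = -13.11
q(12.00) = -82.38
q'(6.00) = -6.87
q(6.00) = -22.44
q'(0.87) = -1.53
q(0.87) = -0.88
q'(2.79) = -3.53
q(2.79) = -5.75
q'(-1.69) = 1.13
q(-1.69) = -0.36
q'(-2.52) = 1.99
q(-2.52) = -1.65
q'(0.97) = -1.64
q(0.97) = -1.04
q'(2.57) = -3.30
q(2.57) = -4.99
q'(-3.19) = 2.69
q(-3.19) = -3.22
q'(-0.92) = 0.33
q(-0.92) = 0.20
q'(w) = -1.04*w - 0.63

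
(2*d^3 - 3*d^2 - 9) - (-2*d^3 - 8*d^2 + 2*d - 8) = 4*d^3 + 5*d^2 - 2*d - 1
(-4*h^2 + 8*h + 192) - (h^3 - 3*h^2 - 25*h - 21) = -h^3 - h^2 + 33*h + 213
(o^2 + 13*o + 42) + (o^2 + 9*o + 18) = 2*o^2 + 22*o + 60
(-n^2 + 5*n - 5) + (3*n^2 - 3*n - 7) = 2*n^2 + 2*n - 12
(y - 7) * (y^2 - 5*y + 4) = y^3 - 12*y^2 + 39*y - 28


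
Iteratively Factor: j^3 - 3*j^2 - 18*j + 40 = (j - 2)*(j^2 - j - 20) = (j - 2)*(j + 4)*(j - 5)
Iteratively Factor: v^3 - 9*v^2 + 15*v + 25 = (v - 5)*(v^2 - 4*v - 5) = (v - 5)^2*(v + 1)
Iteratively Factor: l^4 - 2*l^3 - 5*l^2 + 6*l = (l + 2)*(l^3 - 4*l^2 + 3*l) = (l - 3)*(l + 2)*(l^2 - l) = (l - 3)*(l - 1)*(l + 2)*(l)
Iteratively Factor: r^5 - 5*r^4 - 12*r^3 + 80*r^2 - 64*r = (r)*(r^4 - 5*r^3 - 12*r^2 + 80*r - 64) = r*(r - 1)*(r^3 - 4*r^2 - 16*r + 64) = r*(r - 4)*(r - 1)*(r^2 - 16) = r*(r - 4)*(r - 1)*(r + 4)*(r - 4)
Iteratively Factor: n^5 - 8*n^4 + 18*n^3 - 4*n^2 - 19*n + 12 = (n - 4)*(n^4 - 4*n^3 + 2*n^2 + 4*n - 3) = (n - 4)*(n - 1)*(n^3 - 3*n^2 - n + 3) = (n - 4)*(n - 3)*(n - 1)*(n^2 - 1) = (n - 4)*(n - 3)*(n - 1)^2*(n + 1)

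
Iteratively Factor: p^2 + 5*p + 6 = (p + 3)*(p + 2)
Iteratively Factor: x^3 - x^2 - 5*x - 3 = (x + 1)*(x^2 - 2*x - 3) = (x + 1)^2*(x - 3)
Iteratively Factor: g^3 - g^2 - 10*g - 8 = (g + 2)*(g^2 - 3*g - 4) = (g + 1)*(g + 2)*(g - 4)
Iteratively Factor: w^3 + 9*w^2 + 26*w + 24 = (w + 4)*(w^2 + 5*w + 6) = (w + 3)*(w + 4)*(w + 2)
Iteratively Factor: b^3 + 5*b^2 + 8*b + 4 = (b + 1)*(b^2 + 4*b + 4) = (b + 1)*(b + 2)*(b + 2)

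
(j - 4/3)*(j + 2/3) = j^2 - 2*j/3 - 8/9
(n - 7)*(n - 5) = n^2 - 12*n + 35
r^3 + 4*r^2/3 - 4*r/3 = r*(r - 2/3)*(r + 2)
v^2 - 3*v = v*(v - 3)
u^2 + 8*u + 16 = (u + 4)^2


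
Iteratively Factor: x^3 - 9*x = (x - 3)*(x^2 + 3*x) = x*(x - 3)*(x + 3)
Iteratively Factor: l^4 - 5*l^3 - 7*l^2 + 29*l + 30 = (l + 1)*(l^3 - 6*l^2 - l + 30) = (l + 1)*(l + 2)*(l^2 - 8*l + 15) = (l - 5)*(l + 1)*(l + 2)*(l - 3)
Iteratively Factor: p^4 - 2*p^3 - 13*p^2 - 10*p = (p)*(p^3 - 2*p^2 - 13*p - 10) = p*(p + 1)*(p^2 - 3*p - 10) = p*(p - 5)*(p + 1)*(p + 2)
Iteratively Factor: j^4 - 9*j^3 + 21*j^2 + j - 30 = (j - 2)*(j^3 - 7*j^2 + 7*j + 15) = (j - 3)*(j - 2)*(j^2 - 4*j - 5) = (j - 3)*(j - 2)*(j + 1)*(j - 5)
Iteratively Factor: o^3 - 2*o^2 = (o)*(o^2 - 2*o) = o*(o - 2)*(o)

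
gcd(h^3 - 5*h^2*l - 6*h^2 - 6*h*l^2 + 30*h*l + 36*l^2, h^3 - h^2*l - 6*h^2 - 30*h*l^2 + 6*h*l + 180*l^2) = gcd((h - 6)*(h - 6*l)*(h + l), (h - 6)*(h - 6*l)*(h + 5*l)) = h^2 - 6*h*l - 6*h + 36*l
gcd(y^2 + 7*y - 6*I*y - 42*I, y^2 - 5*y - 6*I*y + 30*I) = y - 6*I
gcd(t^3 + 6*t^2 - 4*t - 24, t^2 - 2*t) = t - 2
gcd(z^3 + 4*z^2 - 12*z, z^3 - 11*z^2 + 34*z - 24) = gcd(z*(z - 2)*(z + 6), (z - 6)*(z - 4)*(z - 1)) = 1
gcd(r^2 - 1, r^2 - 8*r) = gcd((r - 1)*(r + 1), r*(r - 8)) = 1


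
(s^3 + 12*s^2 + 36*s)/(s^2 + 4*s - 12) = s*(s + 6)/(s - 2)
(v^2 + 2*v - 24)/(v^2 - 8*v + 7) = (v^2 + 2*v - 24)/(v^2 - 8*v + 7)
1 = 1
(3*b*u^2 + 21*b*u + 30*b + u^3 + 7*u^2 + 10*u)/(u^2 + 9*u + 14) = (3*b*u + 15*b + u^2 + 5*u)/(u + 7)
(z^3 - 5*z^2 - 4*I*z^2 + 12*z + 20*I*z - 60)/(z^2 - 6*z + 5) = (z^2 - 4*I*z + 12)/(z - 1)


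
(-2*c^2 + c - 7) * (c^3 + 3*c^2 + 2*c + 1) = -2*c^5 - 5*c^4 - 8*c^3 - 21*c^2 - 13*c - 7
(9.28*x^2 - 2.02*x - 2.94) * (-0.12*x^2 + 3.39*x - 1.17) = -1.1136*x^4 + 31.7016*x^3 - 17.3526*x^2 - 7.6032*x + 3.4398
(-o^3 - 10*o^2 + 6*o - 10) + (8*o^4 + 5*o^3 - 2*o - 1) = 8*o^4 + 4*o^3 - 10*o^2 + 4*o - 11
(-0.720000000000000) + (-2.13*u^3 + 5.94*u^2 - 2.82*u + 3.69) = -2.13*u^3 + 5.94*u^2 - 2.82*u + 2.97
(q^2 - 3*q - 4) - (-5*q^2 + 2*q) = 6*q^2 - 5*q - 4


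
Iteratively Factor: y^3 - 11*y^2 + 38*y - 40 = (y - 2)*(y^2 - 9*y + 20) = (y - 4)*(y - 2)*(y - 5)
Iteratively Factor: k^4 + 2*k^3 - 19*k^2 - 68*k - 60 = (k - 5)*(k^3 + 7*k^2 + 16*k + 12) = (k - 5)*(k + 2)*(k^2 + 5*k + 6) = (k - 5)*(k + 2)*(k + 3)*(k + 2)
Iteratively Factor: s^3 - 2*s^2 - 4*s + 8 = (s - 2)*(s^2 - 4) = (s - 2)^2*(s + 2)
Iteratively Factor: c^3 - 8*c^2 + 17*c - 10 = (c - 5)*(c^2 - 3*c + 2) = (c - 5)*(c - 2)*(c - 1)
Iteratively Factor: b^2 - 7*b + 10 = (b - 2)*(b - 5)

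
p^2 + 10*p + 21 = (p + 3)*(p + 7)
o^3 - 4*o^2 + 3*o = o*(o - 3)*(o - 1)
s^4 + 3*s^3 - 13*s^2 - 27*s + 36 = (s - 3)*(s - 1)*(s + 3)*(s + 4)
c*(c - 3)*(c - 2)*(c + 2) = c^4 - 3*c^3 - 4*c^2 + 12*c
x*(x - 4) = x^2 - 4*x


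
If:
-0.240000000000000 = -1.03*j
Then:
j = 0.23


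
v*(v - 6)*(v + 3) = v^3 - 3*v^2 - 18*v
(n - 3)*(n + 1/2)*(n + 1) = n^3 - 3*n^2/2 - 4*n - 3/2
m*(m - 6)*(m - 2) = m^3 - 8*m^2 + 12*m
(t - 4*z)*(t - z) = t^2 - 5*t*z + 4*z^2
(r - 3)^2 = r^2 - 6*r + 9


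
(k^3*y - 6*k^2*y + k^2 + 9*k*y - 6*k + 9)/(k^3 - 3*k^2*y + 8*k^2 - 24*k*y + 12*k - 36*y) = (k^3*y - 6*k^2*y + k^2 + 9*k*y - 6*k + 9)/(k^3 - 3*k^2*y + 8*k^2 - 24*k*y + 12*k - 36*y)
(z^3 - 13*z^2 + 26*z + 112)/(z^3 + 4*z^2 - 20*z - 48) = (z^2 - 15*z + 56)/(z^2 + 2*z - 24)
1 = 1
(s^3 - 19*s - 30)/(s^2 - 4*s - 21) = (s^2 - 3*s - 10)/(s - 7)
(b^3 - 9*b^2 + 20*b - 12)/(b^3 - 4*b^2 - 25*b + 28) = (b^2 - 8*b + 12)/(b^2 - 3*b - 28)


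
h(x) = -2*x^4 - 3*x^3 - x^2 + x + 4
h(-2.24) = -19.89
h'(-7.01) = 2328.54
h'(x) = -8*x^3 - 9*x^2 - 2*x + 1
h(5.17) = -1860.99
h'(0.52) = -3.60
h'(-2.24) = 50.24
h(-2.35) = -25.93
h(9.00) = -15377.00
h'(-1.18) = 3.97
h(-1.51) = 0.14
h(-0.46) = 3.53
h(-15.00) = -91361.00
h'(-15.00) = 25006.00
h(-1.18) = 2.48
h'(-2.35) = 59.82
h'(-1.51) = 11.04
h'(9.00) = -6578.00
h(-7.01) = -3848.23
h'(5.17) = -1355.41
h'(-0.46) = 0.79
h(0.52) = 3.68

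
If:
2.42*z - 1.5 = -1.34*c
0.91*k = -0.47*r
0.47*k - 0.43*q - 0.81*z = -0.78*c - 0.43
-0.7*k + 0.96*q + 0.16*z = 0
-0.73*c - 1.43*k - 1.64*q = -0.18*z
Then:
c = 0.01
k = 0.10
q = -0.03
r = -0.20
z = 0.61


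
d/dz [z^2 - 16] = 2*z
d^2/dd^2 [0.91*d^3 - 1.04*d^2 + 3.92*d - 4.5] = 5.46*d - 2.08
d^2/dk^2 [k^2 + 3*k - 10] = 2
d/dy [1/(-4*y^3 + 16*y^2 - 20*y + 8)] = (3*y^2 - 8*y + 5)/(4*(y^3 - 4*y^2 + 5*y - 2)^2)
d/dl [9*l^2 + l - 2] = 18*l + 1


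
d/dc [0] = 0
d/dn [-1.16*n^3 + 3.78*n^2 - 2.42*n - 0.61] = -3.48*n^2 + 7.56*n - 2.42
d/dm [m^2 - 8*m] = 2*m - 8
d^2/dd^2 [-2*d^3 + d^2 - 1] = 2 - 12*d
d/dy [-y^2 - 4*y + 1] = -2*y - 4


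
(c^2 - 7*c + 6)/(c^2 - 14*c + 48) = (c - 1)/(c - 8)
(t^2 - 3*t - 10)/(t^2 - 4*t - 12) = (t - 5)/(t - 6)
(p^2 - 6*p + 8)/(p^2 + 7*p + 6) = (p^2 - 6*p + 8)/(p^2 + 7*p + 6)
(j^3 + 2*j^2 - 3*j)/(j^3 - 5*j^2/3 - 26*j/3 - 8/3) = 3*j*(-j^2 - 2*j + 3)/(-3*j^3 + 5*j^2 + 26*j + 8)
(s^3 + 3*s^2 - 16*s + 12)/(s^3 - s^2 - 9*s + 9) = (s^2 + 4*s - 12)/(s^2 - 9)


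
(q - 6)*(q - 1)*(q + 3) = q^3 - 4*q^2 - 15*q + 18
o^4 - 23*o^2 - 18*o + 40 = (o - 5)*(o - 1)*(o + 2)*(o + 4)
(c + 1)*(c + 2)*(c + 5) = c^3 + 8*c^2 + 17*c + 10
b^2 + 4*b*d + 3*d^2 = (b + d)*(b + 3*d)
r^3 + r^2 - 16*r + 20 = (r - 2)^2*(r + 5)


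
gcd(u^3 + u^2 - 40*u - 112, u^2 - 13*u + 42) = u - 7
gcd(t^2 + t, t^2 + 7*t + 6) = t + 1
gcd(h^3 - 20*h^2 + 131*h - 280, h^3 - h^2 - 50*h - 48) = h - 8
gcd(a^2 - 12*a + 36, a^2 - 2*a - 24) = a - 6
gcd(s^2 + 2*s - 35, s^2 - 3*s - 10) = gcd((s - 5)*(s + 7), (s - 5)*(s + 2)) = s - 5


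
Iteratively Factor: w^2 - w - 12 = (w - 4)*(w + 3)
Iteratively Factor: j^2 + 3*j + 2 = (j + 1)*(j + 2)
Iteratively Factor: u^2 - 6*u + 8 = (u - 2)*(u - 4)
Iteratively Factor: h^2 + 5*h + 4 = (h + 4)*(h + 1)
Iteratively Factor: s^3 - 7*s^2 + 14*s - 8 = (s - 1)*(s^2 - 6*s + 8) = (s - 4)*(s - 1)*(s - 2)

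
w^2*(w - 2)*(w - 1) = w^4 - 3*w^3 + 2*w^2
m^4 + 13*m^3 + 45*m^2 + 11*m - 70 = (m - 1)*(m + 2)*(m + 5)*(m + 7)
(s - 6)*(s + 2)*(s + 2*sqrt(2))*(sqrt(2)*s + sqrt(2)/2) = sqrt(2)*s^4 - 7*sqrt(2)*s^3/2 + 4*s^3 - 14*sqrt(2)*s^2 - 14*s^2 - 56*s - 6*sqrt(2)*s - 24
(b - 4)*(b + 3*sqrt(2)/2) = b^2 - 4*b + 3*sqrt(2)*b/2 - 6*sqrt(2)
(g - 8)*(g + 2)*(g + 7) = g^3 + g^2 - 58*g - 112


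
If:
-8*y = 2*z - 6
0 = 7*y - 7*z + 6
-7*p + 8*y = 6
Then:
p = -18/49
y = 3/7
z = 9/7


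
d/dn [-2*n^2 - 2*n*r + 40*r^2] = -4*n - 2*r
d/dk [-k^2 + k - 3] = 1 - 2*k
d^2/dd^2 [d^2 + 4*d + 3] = 2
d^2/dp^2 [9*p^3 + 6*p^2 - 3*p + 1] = 54*p + 12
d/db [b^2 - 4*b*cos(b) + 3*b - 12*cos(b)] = 4*b*sin(b) + 2*b + 12*sin(b) - 4*cos(b) + 3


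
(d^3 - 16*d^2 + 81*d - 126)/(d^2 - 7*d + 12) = (d^2 - 13*d + 42)/(d - 4)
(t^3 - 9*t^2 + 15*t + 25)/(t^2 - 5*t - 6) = (t^2 - 10*t + 25)/(t - 6)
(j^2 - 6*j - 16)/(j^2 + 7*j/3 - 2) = 3*(j^2 - 6*j - 16)/(3*j^2 + 7*j - 6)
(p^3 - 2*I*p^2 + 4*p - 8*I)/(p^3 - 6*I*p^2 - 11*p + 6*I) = (p^2 + 4)/(p^2 - 4*I*p - 3)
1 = 1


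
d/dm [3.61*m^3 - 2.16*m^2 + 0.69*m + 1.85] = 10.83*m^2 - 4.32*m + 0.69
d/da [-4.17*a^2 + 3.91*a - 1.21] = 3.91 - 8.34*a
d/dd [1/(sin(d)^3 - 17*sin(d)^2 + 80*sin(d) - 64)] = (10 - 3*sin(d))*cos(d)/((sin(d) - 8)^3*(sin(d) - 1)^2)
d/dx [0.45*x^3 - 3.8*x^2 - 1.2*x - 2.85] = 1.35*x^2 - 7.6*x - 1.2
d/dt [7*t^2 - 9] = 14*t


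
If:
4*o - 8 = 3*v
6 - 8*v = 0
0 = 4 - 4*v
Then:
No Solution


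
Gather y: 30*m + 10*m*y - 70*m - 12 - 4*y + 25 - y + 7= -40*m + y*(10*m - 5) + 20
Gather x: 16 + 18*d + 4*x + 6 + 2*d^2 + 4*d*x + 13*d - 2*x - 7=2*d^2 + 31*d + x*(4*d + 2) + 15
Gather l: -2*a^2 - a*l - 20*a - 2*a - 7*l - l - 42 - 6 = -2*a^2 - 22*a + l*(-a - 8) - 48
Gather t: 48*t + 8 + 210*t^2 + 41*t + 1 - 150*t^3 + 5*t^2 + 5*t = -150*t^3 + 215*t^2 + 94*t + 9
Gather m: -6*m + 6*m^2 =6*m^2 - 6*m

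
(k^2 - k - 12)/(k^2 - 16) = (k + 3)/(k + 4)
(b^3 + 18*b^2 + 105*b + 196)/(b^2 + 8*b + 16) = (b^2 + 14*b + 49)/(b + 4)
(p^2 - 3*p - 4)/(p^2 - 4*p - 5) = (p - 4)/(p - 5)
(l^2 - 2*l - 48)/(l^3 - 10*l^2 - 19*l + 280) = (l + 6)/(l^2 - 2*l - 35)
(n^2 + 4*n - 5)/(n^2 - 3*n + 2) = (n + 5)/(n - 2)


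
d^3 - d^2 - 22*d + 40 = (d - 4)*(d - 2)*(d + 5)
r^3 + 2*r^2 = r^2*(r + 2)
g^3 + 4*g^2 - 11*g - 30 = (g - 3)*(g + 2)*(g + 5)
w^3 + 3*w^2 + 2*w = w*(w + 1)*(w + 2)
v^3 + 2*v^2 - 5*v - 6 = (v - 2)*(v + 1)*(v + 3)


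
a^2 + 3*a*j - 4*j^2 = (a - j)*(a + 4*j)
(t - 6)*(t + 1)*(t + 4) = t^3 - t^2 - 26*t - 24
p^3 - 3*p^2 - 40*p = p*(p - 8)*(p + 5)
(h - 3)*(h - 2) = h^2 - 5*h + 6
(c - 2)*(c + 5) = c^2 + 3*c - 10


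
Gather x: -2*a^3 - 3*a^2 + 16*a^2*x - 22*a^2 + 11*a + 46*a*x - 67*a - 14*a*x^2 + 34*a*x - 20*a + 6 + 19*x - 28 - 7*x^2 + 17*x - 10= -2*a^3 - 25*a^2 - 76*a + x^2*(-14*a - 7) + x*(16*a^2 + 80*a + 36) - 32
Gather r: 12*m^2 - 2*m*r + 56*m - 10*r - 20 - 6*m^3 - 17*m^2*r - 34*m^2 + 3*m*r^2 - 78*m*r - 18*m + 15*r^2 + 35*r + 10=-6*m^3 - 22*m^2 + 38*m + r^2*(3*m + 15) + r*(-17*m^2 - 80*m + 25) - 10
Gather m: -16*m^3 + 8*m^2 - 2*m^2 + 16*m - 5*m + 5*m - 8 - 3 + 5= -16*m^3 + 6*m^2 + 16*m - 6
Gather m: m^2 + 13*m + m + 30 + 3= m^2 + 14*m + 33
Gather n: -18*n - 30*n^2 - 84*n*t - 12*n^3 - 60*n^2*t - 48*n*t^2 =-12*n^3 + n^2*(-60*t - 30) + n*(-48*t^2 - 84*t - 18)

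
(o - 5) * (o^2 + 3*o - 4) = o^3 - 2*o^2 - 19*o + 20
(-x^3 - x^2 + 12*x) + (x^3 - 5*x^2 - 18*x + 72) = -6*x^2 - 6*x + 72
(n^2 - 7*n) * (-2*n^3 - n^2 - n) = -2*n^5 + 13*n^4 + 6*n^3 + 7*n^2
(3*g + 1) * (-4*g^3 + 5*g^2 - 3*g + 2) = -12*g^4 + 11*g^3 - 4*g^2 + 3*g + 2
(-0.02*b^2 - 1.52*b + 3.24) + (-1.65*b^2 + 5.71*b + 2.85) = -1.67*b^2 + 4.19*b + 6.09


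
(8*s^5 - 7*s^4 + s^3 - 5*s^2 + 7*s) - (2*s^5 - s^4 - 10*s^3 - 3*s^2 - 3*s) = 6*s^5 - 6*s^4 + 11*s^3 - 2*s^2 + 10*s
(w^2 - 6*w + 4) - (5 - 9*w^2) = 10*w^2 - 6*w - 1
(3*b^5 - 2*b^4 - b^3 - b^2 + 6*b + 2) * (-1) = -3*b^5 + 2*b^4 + b^3 + b^2 - 6*b - 2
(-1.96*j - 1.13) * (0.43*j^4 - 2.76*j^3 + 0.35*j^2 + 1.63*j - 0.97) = -0.8428*j^5 + 4.9237*j^4 + 2.4328*j^3 - 3.5903*j^2 + 0.0593000000000004*j + 1.0961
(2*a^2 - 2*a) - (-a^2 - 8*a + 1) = 3*a^2 + 6*a - 1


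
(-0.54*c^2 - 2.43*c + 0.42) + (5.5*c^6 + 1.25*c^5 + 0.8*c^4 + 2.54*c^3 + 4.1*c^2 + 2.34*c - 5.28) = 5.5*c^6 + 1.25*c^5 + 0.8*c^4 + 2.54*c^3 + 3.56*c^2 - 0.0900000000000003*c - 4.86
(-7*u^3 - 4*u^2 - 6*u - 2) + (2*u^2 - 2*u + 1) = -7*u^3 - 2*u^2 - 8*u - 1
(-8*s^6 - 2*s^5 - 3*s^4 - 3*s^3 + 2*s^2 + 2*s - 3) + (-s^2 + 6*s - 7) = -8*s^6 - 2*s^5 - 3*s^4 - 3*s^3 + s^2 + 8*s - 10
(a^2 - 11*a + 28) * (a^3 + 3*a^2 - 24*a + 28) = a^5 - 8*a^4 - 29*a^3 + 376*a^2 - 980*a + 784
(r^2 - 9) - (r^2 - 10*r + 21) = 10*r - 30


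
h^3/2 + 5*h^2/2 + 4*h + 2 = (h/2 + 1)*(h + 1)*(h + 2)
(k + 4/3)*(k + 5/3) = k^2 + 3*k + 20/9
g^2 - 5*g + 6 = (g - 3)*(g - 2)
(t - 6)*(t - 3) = t^2 - 9*t + 18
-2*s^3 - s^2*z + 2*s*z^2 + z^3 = (-s + z)*(s + z)*(2*s + z)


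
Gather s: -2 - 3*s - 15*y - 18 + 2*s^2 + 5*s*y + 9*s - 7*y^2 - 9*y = 2*s^2 + s*(5*y + 6) - 7*y^2 - 24*y - 20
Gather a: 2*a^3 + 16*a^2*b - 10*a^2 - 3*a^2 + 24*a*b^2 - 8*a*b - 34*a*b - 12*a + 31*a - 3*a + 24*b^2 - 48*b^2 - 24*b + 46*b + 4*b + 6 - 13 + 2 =2*a^3 + a^2*(16*b - 13) + a*(24*b^2 - 42*b + 16) - 24*b^2 + 26*b - 5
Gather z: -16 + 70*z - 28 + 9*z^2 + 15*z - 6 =9*z^2 + 85*z - 50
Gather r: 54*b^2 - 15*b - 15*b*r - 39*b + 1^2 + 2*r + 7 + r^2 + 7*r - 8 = 54*b^2 - 54*b + r^2 + r*(9 - 15*b)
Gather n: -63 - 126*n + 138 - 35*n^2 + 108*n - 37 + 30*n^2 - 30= -5*n^2 - 18*n + 8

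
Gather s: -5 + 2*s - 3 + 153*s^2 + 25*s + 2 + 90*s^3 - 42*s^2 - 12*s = 90*s^3 + 111*s^2 + 15*s - 6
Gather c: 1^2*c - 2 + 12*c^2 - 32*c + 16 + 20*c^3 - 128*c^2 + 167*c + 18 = 20*c^3 - 116*c^2 + 136*c + 32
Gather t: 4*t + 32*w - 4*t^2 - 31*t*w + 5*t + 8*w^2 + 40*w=-4*t^2 + t*(9 - 31*w) + 8*w^2 + 72*w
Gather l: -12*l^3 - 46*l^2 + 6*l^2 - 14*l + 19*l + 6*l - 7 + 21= -12*l^3 - 40*l^2 + 11*l + 14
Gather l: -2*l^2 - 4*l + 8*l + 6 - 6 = -2*l^2 + 4*l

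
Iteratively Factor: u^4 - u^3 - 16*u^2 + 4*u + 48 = (u - 2)*(u^3 + u^2 - 14*u - 24) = (u - 2)*(u + 3)*(u^2 - 2*u - 8) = (u - 4)*(u - 2)*(u + 3)*(u + 2)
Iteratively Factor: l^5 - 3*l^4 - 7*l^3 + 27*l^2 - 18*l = (l - 2)*(l^4 - l^3 - 9*l^2 + 9*l) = (l - 3)*(l - 2)*(l^3 + 2*l^2 - 3*l) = l*(l - 3)*(l - 2)*(l^2 + 2*l - 3) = l*(l - 3)*(l - 2)*(l - 1)*(l + 3)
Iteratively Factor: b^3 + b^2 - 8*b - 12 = (b + 2)*(b^2 - b - 6) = (b - 3)*(b + 2)*(b + 2)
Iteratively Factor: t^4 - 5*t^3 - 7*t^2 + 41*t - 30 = (t - 5)*(t^3 - 7*t + 6) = (t - 5)*(t - 2)*(t^2 + 2*t - 3) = (t - 5)*(t - 2)*(t - 1)*(t + 3)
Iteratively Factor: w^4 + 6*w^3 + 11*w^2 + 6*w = (w + 2)*(w^3 + 4*w^2 + 3*w) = (w + 2)*(w + 3)*(w^2 + w) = w*(w + 2)*(w + 3)*(w + 1)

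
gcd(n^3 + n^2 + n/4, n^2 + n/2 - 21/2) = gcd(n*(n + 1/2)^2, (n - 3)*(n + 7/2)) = 1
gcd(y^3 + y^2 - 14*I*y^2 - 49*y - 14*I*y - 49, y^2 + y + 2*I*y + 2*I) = y + 1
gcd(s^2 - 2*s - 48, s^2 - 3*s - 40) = s - 8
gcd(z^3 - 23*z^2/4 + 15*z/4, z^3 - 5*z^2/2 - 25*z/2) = z^2 - 5*z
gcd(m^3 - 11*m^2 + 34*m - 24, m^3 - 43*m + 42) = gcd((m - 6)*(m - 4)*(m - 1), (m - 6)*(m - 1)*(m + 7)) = m^2 - 7*m + 6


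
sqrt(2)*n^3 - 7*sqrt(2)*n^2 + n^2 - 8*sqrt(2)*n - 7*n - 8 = (n - 8)*(n + 1)*(sqrt(2)*n + 1)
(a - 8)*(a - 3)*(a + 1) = a^3 - 10*a^2 + 13*a + 24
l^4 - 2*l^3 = l^3*(l - 2)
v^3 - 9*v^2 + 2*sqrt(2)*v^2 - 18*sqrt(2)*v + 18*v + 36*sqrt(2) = (v - 6)*(v - 3)*(v + 2*sqrt(2))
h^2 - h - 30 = (h - 6)*(h + 5)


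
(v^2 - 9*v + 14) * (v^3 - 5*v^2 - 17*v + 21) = v^5 - 14*v^4 + 42*v^3 + 104*v^2 - 427*v + 294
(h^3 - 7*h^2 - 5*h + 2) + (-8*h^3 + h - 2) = -7*h^3 - 7*h^2 - 4*h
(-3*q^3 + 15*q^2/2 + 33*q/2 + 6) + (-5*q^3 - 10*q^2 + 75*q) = -8*q^3 - 5*q^2/2 + 183*q/2 + 6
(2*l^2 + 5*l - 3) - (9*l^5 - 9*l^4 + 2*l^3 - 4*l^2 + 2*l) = -9*l^5 + 9*l^4 - 2*l^3 + 6*l^2 + 3*l - 3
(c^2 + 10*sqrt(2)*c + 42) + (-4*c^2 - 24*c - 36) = -3*c^2 - 24*c + 10*sqrt(2)*c + 6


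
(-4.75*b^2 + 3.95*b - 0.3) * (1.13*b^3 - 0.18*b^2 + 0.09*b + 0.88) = -5.3675*b^5 + 5.3185*b^4 - 1.4775*b^3 - 3.7705*b^2 + 3.449*b - 0.264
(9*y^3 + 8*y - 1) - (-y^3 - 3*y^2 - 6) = 10*y^3 + 3*y^2 + 8*y + 5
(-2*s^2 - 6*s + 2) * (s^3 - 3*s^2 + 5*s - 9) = -2*s^5 + 10*s^3 - 18*s^2 + 64*s - 18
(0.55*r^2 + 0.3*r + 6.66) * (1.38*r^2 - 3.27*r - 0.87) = 0.759*r^4 - 1.3845*r^3 + 7.7313*r^2 - 22.0392*r - 5.7942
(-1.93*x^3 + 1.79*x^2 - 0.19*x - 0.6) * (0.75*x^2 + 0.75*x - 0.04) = -1.4475*x^5 - 0.105*x^4 + 1.2772*x^3 - 0.6641*x^2 - 0.4424*x + 0.024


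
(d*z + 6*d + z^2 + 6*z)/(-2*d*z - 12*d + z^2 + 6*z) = (d + z)/(-2*d + z)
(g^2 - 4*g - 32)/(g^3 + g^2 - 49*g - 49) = (g^2 - 4*g - 32)/(g^3 + g^2 - 49*g - 49)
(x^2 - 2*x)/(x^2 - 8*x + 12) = x/(x - 6)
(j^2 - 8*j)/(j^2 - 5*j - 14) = j*(8 - j)/(-j^2 + 5*j + 14)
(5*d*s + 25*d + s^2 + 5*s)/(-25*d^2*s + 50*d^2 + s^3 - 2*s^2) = (s + 5)/(-5*d*s + 10*d + s^2 - 2*s)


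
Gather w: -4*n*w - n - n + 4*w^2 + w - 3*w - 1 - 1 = -2*n + 4*w^2 + w*(-4*n - 2) - 2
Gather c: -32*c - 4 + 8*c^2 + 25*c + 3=8*c^2 - 7*c - 1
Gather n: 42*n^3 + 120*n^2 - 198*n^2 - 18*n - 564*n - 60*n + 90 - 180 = 42*n^3 - 78*n^2 - 642*n - 90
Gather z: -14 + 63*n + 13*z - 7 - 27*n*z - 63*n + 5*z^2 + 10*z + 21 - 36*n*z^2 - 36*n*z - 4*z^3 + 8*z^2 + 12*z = -4*z^3 + z^2*(13 - 36*n) + z*(35 - 63*n)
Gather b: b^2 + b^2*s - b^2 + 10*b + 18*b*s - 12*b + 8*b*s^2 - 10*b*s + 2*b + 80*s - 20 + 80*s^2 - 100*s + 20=b^2*s + b*(8*s^2 + 8*s) + 80*s^2 - 20*s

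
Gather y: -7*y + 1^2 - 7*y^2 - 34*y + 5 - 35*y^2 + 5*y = -42*y^2 - 36*y + 6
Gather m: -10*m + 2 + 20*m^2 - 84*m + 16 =20*m^2 - 94*m + 18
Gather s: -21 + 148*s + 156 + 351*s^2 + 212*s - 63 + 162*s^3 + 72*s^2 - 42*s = 162*s^3 + 423*s^2 + 318*s + 72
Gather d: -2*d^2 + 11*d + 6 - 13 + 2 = -2*d^2 + 11*d - 5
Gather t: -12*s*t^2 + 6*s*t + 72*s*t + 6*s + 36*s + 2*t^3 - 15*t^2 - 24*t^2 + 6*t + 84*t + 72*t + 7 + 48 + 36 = 42*s + 2*t^3 + t^2*(-12*s - 39) + t*(78*s + 162) + 91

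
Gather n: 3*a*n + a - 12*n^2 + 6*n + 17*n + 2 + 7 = a - 12*n^2 + n*(3*a + 23) + 9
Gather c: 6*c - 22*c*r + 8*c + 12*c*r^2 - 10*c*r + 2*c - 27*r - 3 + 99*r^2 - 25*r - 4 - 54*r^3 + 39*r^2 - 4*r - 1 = c*(12*r^2 - 32*r + 16) - 54*r^3 + 138*r^2 - 56*r - 8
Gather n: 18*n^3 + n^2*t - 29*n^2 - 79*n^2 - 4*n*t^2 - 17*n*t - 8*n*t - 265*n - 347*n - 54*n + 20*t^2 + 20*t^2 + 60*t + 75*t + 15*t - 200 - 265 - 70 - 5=18*n^3 + n^2*(t - 108) + n*(-4*t^2 - 25*t - 666) + 40*t^2 + 150*t - 540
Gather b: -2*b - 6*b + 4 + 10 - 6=8 - 8*b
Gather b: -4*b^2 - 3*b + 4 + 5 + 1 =-4*b^2 - 3*b + 10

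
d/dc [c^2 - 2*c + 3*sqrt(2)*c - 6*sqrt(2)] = 2*c - 2 + 3*sqrt(2)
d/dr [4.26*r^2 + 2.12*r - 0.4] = 8.52*r + 2.12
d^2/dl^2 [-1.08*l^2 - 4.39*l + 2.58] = -2.16000000000000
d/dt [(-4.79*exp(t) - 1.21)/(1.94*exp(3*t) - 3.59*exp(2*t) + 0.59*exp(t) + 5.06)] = (18.5852*exp(3*t) - 10.1539*exp(2*t) - 8.6878*exp(t) - 23.5235)*exp(t)/(3.7636*exp(6*t) - 13.9292*exp(5*t) + 15.1773*exp(4*t) + 15.3966*exp(3*t) - 35.9827*exp(2*t) + 5.9708*exp(t) + 25.6036)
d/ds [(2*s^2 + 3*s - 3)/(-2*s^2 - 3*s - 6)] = 9*(-4*s - 3)/(4*s^4 + 12*s^3 + 33*s^2 + 36*s + 36)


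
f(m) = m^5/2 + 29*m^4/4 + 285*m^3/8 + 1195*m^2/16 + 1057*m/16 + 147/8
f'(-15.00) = 50559.81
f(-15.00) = -117058.50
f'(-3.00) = -0.69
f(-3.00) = -3.75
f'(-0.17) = 43.62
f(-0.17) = 9.13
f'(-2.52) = 5.07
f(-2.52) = -2.35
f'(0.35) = 132.72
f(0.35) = 52.28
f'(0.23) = 106.43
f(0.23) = 37.97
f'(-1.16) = -4.14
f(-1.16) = -1.29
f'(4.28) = 5775.76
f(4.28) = 7613.32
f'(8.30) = 37114.90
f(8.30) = 80184.31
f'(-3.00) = -0.69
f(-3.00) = -3.75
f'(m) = 5*m^4/2 + 29*m^3 + 855*m^2/8 + 1195*m/8 + 1057/16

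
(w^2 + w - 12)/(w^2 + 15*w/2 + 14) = 2*(w - 3)/(2*w + 7)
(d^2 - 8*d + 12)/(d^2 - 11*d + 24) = (d^2 - 8*d + 12)/(d^2 - 11*d + 24)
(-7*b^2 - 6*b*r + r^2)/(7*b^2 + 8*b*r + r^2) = (-7*b + r)/(7*b + r)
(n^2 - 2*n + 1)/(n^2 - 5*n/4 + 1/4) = 4*(n - 1)/(4*n - 1)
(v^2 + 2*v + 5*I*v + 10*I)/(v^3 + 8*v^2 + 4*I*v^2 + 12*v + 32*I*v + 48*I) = (v + 5*I)/(v^2 + v*(6 + 4*I) + 24*I)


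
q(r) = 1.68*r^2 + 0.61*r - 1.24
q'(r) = 3.36*r + 0.61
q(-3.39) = 16.00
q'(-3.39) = -10.78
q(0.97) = 0.93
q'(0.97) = 3.87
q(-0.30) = -1.27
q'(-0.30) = -0.40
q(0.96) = 0.89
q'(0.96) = 3.84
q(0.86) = 0.53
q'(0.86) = 3.50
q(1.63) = 4.22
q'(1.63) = 6.09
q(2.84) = 14.04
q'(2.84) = 10.15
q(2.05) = 7.07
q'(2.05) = 7.50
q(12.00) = 248.00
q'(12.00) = 40.93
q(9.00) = 140.33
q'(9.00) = 30.85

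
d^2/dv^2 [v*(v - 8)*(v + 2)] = 6*v - 12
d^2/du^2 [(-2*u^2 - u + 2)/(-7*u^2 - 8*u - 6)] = 2*(-63*u^3 - 546*u^2 - 462*u - 20)/(343*u^6 + 1176*u^5 + 2226*u^4 + 2528*u^3 + 1908*u^2 + 864*u + 216)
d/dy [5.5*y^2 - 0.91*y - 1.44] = 11.0*y - 0.91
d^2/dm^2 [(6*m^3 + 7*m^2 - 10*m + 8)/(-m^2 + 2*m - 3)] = 2*(-10*m^3 + 147*m^2 - 204*m - 11)/(m^6 - 6*m^5 + 21*m^4 - 44*m^3 + 63*m^2 - 54*m + 27)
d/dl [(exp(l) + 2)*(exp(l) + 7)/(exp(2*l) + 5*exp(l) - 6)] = 4*(-exp(2*l) - 10*exp(l) - 31)*exp(l)/(exp(4*l) + 10*exp(3*l) + 13*exp(2*l) - 60*exp(l) + 36)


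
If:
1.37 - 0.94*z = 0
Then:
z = 1.46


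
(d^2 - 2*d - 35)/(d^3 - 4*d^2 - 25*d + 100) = (d - 7)/(d^2 - 9*d + 20)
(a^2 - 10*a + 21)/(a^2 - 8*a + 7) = (a - 3)/(a - 1)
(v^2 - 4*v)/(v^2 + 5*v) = (v - 4)/(v + 5)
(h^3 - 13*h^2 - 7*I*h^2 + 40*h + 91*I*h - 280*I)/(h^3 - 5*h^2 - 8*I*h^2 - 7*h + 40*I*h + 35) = (h - 8)/(h - I)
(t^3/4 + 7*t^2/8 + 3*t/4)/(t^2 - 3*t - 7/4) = t*(2*t^2 + 7*t + 6)/(2*(4*t^2 - 12*t - 7))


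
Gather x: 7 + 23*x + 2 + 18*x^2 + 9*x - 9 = 18*x^2 + 32*x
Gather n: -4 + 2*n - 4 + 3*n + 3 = 5*n - 5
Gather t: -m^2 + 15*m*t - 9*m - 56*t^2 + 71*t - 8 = -m^2 - 9*m - 56*t^2 + t*(15*m + 71) - 8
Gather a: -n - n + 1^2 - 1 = -2*n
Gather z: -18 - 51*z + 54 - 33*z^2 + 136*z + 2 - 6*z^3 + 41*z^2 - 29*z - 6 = -6*z^3 + 8*z^2 + 56*z + 32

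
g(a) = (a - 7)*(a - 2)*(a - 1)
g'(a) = (a - 7)*(a - 2) + (a - 7)*(a - 1) + (a - 2)*(a - 1)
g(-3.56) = -267.73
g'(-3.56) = 132.22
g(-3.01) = -201.10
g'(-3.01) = 110.38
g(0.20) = -9.79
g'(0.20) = 19.12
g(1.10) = 0.53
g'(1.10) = 4.63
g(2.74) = -5.49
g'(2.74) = -9.28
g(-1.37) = -66.85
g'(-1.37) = 56.03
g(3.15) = -9.52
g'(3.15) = -10.23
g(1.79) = 0.86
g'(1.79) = -3.19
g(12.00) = 550.00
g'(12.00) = 215.00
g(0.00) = -14.00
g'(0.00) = 23.00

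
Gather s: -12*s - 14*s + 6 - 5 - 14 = -26*s - 13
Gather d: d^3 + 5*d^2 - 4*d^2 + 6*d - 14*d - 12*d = d^3 + d^2 - 20*d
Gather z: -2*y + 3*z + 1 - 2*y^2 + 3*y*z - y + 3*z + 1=-2*y^2 - 3*y + z*(3*y + 6) + 2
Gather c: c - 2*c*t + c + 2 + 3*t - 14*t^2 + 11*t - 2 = c*(2 - 2*t) - 14*t^2 + 14*t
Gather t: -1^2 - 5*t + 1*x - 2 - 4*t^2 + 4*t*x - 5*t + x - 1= -4*t^2 + t*(4*x - 10) + 2*x - 4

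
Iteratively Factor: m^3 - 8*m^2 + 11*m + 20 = (m - 4)*(m^2 - 4*m - 5) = (m - 4)*(m + 1)*(m - 5)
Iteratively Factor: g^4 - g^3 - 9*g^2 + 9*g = (g - 3)*(g^3 + 2*g^2 - 3*g) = g*(g - 3)*(g^2 + 2*g - 3) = g*(g - 3)*(g + 3)*(g - 1)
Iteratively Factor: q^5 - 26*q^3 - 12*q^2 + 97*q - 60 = (q - 5)*(q^4 + 5*q^3 - q^2 - 17*q + 12) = (q - 5)*(q - 1)*(q^3 + 6*q^2 + 5*q - 12) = (q - 5)*(q - 1)^2*(q^2 + 7*q + 12) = (q - 5)*(q - 1)^2*(q + 4)*(q + 3)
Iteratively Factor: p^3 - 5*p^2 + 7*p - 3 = (p - 3)*(p^2 - 2*p + 1) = (p - 3)*(p - 1)*(p - 1)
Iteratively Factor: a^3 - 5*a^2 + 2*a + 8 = (a - 4)*(a^2 - a - 2) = (a - 4)*(a - 2)*(a + 1)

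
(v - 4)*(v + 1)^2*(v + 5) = v^4 + 3*v^3 - 17*v^2 - 39*v - 20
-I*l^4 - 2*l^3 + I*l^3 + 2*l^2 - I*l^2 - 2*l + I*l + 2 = (l - 2*I)*(l - I)*(l + I)*(-I*l + I)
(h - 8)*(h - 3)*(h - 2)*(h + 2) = h^4 - 11*h^3 + 20*h^2 + 44*h - 96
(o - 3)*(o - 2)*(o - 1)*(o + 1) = o^4 - 5*o^3 + 5*o^2 + 5*o - 6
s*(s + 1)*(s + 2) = s^3 + 3*s^2 + 2*s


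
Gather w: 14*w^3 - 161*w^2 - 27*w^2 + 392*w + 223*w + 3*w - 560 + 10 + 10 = 14*w^3 - 188*w^2 + 618*w - 540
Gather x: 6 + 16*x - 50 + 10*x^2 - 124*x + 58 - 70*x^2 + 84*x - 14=-60*x^2 - 24*x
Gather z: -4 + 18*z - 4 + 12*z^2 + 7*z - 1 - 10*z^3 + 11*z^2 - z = -10*z^3 + 23*z^2 + 24*z - 9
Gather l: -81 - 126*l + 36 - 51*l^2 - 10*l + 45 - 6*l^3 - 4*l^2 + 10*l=-6*l^3 - 55*l^2 - 126*l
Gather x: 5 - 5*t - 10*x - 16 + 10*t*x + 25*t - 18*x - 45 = 20*t + x*(10*t - 28) - 56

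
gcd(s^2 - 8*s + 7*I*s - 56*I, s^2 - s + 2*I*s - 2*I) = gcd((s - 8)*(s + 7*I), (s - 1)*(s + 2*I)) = 1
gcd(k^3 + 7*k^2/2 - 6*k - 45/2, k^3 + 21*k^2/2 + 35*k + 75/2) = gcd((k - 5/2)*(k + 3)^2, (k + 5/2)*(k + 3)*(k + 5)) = k + 3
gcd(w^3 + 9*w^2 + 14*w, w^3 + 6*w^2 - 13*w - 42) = w^2 + 9*w + 14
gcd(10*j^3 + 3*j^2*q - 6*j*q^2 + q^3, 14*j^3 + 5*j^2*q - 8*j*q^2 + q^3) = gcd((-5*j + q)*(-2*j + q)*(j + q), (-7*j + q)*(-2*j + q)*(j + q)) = -2*j^2 - j*q + q^2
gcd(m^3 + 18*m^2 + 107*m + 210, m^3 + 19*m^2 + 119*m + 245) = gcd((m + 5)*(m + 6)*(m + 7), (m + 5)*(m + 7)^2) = m^2 + 12*m + 35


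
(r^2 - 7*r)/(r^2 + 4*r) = (r - 7)/(r + 4)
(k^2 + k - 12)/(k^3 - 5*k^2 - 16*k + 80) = (k - 3)/(k^2 - 9*k + 20)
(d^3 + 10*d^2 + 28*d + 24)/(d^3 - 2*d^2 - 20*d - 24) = (d + 6)/(d - 6)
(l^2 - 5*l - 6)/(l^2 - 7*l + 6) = (l + 1)/(l - 1)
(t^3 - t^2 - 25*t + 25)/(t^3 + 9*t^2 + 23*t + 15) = (t^2 - 6*t + 5)/(t^2 + 4*t + 3)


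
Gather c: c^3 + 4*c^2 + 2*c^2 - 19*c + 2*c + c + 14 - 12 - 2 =c^3 + 6*c^2 - 16*c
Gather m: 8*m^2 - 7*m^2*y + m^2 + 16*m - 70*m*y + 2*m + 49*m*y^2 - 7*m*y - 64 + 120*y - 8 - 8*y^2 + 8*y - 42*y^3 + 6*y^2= m^2*(9 - 7*y) + m*(49*y^2 - 77*y + 18) - 42*y^3 - 2*y^2 + 128*y - 72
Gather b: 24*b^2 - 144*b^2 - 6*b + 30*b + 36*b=-120*b^2 + 60*b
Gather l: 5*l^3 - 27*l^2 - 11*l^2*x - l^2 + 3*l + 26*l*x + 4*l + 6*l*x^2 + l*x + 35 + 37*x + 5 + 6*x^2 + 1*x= 5*l^3 + l^2*(-11*x - 28) + l*(6*x^2 + 27*x + 7) + 6*x^2 + 38*x + 40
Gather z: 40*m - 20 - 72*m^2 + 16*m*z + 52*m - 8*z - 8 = -72*m^2 + 92*m + z*(16*m - 8) - 28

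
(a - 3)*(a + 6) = a^2 + 3*a - 18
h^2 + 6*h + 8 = (h + 2)*(h + 4)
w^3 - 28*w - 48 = (w - 6)*(w + 2)*(w + 4)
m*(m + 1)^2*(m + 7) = m^4 + 9*m^3 + 15*m^2 + 7*m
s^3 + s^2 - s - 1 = (s - 1)*(s + 1)^2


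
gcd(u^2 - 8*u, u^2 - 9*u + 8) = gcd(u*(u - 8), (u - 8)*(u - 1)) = u - 8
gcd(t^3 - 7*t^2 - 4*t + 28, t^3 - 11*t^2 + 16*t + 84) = t^2 - 5*t - 14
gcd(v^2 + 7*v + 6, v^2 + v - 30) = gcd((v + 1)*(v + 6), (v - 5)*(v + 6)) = v + 6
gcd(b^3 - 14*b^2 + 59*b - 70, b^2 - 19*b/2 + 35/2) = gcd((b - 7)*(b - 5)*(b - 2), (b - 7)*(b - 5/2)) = b - 7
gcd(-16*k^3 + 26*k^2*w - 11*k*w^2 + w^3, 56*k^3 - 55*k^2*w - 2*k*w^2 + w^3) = 8*k^2 - 9*k*w + w^2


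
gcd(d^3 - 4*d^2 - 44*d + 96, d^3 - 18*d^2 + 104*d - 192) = d - 8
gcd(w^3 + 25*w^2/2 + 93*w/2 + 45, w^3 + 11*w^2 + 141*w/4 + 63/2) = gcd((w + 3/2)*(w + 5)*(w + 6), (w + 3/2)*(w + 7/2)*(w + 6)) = w^2 + 15*w/2 + 9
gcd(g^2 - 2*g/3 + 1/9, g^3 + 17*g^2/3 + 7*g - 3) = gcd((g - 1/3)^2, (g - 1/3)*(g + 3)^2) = g - 1/3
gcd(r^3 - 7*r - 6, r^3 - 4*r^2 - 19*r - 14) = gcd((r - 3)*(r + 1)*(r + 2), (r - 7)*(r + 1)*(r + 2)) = r^2 + 3*r + 2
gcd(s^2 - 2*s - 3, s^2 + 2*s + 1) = s + 1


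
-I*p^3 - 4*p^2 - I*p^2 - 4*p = p*(p - 4*I)*(-I*p - I)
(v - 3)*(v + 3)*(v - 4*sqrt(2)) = v^3 - 4*sqrt(2)*v^2 - 9*v + 36*sqrt(2)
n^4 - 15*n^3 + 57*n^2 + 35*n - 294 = (n - 7)^2*(n - 3)*(n + 2)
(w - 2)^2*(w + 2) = w^3 - 2*w^2 - 4*w + 8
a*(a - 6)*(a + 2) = a^3 - 4*a^2 - 12*a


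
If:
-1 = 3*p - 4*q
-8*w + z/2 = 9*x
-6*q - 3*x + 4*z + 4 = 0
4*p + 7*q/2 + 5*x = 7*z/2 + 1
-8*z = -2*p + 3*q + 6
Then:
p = 263/187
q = 244/187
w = 4057/1496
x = -460/187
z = -166/187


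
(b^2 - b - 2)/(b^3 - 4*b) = (b + 1)/(b*(b + 2))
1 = 1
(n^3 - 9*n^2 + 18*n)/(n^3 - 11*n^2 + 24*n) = (n - 6)/(n - 8)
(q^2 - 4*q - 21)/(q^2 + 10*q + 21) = (q - 7)/(q + 7)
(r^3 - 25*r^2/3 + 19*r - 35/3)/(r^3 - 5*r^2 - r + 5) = (r - 7/3)/(r + 1)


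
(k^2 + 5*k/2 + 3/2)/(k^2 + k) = (k + 3/2)/k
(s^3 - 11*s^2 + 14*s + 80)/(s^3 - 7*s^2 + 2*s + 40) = (s - 8)/(s - 4)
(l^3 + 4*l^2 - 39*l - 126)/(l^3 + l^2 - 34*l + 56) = (l^2 - 3*l - 18)/(l^2 - 6*l + 8)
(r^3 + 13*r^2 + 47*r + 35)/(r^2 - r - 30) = (r^2 + 8*r + 7)/(r - 6)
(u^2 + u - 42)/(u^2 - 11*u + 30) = (u + 7)/(u - 5)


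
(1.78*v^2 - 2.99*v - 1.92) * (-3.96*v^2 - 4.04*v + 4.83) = -7.0488*v^4 + 4.6492*v^3 + 28.2802*v^2 - 6.6849*v - 9.2736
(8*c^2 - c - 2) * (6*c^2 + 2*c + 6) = 48*c^4 + 10*c^3 + 34*c^2 - 10*c - 12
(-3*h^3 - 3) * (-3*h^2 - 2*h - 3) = 9*h^5 + 6*h^4 + 9*h^3 + 9*h^2 + 6*h + 9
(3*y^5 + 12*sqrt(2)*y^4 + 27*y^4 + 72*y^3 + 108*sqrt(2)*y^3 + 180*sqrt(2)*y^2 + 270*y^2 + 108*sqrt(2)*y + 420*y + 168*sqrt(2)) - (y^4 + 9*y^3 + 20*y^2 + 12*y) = 3*y^5 + 12*sqrt(2)*y^4 + 26*y^4 + 63*y^3 + 108*sqrt(2)*y^3 + 250*y^2 + 180*sqrt(2)*y^2 + 108*sqrt(2)*y + 408*y + 168*sqrt(2)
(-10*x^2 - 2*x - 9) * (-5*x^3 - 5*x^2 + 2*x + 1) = 50*x^5 + 60*x^4 + 35*x^3 + 31*x^2 - 20*x - 9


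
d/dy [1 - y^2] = -2*y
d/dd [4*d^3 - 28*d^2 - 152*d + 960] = 12*d^2 - 56*d - 152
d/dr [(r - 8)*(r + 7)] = 2*r - 1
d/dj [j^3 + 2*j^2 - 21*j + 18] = 3*j^2 + 4*j - 21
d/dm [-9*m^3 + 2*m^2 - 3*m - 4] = -27*m^2 + 4*m - 3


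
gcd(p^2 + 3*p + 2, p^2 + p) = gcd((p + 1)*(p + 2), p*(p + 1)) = p + 1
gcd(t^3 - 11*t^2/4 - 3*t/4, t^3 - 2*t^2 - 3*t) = t^2 - 3*t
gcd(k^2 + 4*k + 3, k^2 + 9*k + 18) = k + 3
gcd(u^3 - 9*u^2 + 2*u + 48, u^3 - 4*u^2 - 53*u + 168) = u^2 - 11*u + 24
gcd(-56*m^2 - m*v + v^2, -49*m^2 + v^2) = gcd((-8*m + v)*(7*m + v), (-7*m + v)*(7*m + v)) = 7*m + v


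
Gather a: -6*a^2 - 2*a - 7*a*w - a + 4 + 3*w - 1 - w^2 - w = -6*a^2 + a*(-7*w - 3) - w^2 + 2*w + 3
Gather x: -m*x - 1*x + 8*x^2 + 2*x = 8*x^2 + x*(1 - m)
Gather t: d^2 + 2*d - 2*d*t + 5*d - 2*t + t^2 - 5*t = d^2 + 7*d + t^2 + t*(-2*d - 7)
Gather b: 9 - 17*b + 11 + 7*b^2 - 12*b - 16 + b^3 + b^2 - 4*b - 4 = b^3 + 8*b^2 - 33*b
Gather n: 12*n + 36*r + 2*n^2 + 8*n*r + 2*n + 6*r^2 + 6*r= 2*n^2 + n*(8*r + 14) + 6*r^2 + 42*r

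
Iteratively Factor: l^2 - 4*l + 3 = (l - 1)*(l - 3)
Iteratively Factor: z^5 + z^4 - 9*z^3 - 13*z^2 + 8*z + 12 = (z + 2)*(z^4 - z^3 - 7*z^2 + z + 6) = (z - 3)*(z + 2)*(z^3 + 2*z^2 - z - 2) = (z - 3)*(z + 2)^2*(z^2 - 1) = (z - 3)*(z - 1)*(z + 2)^2*(z + 1)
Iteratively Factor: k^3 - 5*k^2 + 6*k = (k)*(k^2 - 5*k + 6) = k*(k - 3)*(k - 2)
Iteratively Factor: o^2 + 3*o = (o + 3)*(o)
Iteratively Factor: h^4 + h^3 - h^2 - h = (h)*(h^3 + h^2 - h - 1) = h*(h + 1)*(h^2 - 1) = h*(h - 1)*(h + 1)*(h + 1)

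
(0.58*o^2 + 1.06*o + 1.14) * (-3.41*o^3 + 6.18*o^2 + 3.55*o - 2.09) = -1.9778*o^5 - 0.0302000000000007*o^4 + 4.7224*o^3 + 9.596*o^2 + 1.8316*o - 2.3826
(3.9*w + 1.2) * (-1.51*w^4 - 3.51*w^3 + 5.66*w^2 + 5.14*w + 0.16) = -5.889*w^5 - 15.501*w^4 + 17.862*w^3 + 26.838*w^2 + 6.792*w + 0.192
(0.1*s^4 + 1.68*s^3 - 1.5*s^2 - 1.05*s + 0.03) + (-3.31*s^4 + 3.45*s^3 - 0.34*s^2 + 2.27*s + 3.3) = -3.21*s^4 + 5.13*s^3 - 1.84*s^2 + 1.22*s + 3.33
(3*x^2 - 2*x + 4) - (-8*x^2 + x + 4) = 11*x^2 - 3*x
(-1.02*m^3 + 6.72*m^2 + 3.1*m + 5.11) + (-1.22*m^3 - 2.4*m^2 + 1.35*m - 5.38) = -2.24*m^3 + 4.32*m^2 + 4.45*m - 0.27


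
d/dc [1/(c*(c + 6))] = 2*(-c - 3)/(c^2*(c^2 + 12*c + 36))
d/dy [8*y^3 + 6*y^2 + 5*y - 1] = 24*y^2 + 12*y + 5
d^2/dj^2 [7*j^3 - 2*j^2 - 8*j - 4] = 42*j - 4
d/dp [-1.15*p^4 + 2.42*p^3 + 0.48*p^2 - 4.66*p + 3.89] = -4.6*p^3 + 7.26*p^2 + 0.96*p - 4.66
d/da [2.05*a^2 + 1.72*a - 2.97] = 4.1*a + 1.72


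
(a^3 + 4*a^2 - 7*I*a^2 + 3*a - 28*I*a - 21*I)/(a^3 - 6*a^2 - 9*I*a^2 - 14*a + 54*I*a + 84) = (a^2 + 4*a + 3)/(a^2 - 2*a*(3 + I) + 12*I)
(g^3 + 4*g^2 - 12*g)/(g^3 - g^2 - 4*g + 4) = g*(g + 6)/(g^2 + g - 2)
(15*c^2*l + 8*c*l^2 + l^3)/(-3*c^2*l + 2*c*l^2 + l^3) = (-5*c - l)/(c - l)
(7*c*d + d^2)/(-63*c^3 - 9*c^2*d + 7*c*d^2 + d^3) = -d/(9*c^2 - d^2)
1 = 1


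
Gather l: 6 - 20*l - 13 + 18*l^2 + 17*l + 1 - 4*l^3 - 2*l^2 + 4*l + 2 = -4*l^3 + 16*l^2 + l - 4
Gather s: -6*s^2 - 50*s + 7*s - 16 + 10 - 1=-6*s^2 - 43*s - 7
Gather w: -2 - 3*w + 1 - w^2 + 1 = -w^2 - 3*w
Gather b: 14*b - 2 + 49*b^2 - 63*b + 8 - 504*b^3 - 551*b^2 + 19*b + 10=-504*b^3 - 502*b^2 - 30*b + 16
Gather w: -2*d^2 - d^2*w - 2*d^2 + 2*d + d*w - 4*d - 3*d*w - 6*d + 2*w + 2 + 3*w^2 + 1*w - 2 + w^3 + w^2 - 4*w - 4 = -4*d^2 - 8*d + w^3 + 4*w^2 + w*(-d^2 - 2*d - 1) - 4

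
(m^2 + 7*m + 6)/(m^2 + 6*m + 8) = (m^2 + 7*m + 6)/(m^2 + 6*m + 8)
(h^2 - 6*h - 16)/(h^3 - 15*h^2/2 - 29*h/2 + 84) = 2*(h + 2)/(2*h^2 + h - 21)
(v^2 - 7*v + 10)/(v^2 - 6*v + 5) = (v - 2)/(v - 1)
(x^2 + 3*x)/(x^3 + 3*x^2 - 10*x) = (x + 3)/(x^2 + 3*x - 10)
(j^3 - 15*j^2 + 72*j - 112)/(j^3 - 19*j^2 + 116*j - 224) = (j - 4)/(j - 8)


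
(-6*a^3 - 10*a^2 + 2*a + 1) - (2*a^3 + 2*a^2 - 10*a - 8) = -8*a^3 - 12*a^2 + 12*a + 9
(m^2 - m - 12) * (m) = m^3 - m^2 - 12*m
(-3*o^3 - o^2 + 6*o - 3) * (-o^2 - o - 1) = 3*o^5 + 4*o^4 - 2*o^3 - 2*o^2 - 3*o + 3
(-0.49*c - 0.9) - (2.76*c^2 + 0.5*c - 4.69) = -2.76*c^2 - 0.99*c + 3.79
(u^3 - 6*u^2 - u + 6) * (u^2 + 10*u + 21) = u^5 + 4*u^4 - 40*u^3 - 130*u^2 + 39*u + 126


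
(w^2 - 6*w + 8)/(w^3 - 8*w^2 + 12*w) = (w - 4)/(w*(w - 6))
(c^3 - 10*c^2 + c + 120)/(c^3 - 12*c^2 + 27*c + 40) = (c + 3)/(c + 1)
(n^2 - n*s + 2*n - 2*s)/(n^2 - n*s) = (n + 2)/n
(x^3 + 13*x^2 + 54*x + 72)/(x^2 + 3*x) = x + 10 + 24/x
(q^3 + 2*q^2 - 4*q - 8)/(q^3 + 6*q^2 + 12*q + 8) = (q - 2)/(q + 2)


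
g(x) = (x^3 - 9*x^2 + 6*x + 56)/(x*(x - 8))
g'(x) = (3*x^2 - 18*x + 6)/(x*(x - 8)) - (x^3 - 9*x^2 + 6*x + 56)/(x*(x - 8)^2) - (x^3 - 9*x^2 + 6*x + 56)/(x^2*(x - 8)) = (x^4 - 16*x^3 + 66*x^2 - 112*x + 448)/(x^2*(x^2 - 16*x + 64))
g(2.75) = -1.75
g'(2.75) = 1.74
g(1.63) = -4.45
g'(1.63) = 3.51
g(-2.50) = -1.18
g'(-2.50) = 2.07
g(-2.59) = -1.36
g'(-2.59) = 2.00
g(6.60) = 0.97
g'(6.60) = -1.39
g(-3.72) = -3.26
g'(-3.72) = 1.47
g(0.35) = -21.30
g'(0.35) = 58.06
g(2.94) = -1.43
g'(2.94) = 1.61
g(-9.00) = -9.52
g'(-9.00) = 1.07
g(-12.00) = -12.67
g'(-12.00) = 1.04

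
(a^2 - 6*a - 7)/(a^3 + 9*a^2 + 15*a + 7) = (a - 7)/(a^2 + 8*a + 7)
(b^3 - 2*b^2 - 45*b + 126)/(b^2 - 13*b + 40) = (b^3 - 2*b^2 - 45*b + 126)/(b^2 - 13*b + 40)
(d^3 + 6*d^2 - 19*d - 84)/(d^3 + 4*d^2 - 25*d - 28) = (d + 3)/(d + 1)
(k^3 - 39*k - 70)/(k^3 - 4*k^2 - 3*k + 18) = (k^2 - 2*k - 35)/(k^2 - 6*k + 9)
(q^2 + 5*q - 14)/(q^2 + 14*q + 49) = (q - 2)/(q + 7)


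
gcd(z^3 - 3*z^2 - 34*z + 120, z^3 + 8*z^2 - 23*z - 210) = z^2 + z - 30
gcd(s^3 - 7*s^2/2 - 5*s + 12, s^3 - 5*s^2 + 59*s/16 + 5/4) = s - 4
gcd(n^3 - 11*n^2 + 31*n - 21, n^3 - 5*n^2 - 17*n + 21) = n^2 - 8*n + 7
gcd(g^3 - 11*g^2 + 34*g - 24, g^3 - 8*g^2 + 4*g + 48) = g^2 - 10*g + 24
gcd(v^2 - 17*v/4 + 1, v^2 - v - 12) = v - 4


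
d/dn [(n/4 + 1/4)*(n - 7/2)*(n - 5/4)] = 3*n^2/4 - 15*n/8 - 3/32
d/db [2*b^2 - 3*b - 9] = 4*b - 3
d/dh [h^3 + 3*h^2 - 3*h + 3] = 3*h^2 + 6*h - 3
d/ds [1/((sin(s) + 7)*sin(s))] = -(2*sin(s) + 7)*cos(s)/((sin(s) + 7)^2*sin(s)^2)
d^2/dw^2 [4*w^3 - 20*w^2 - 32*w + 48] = 24*w - 40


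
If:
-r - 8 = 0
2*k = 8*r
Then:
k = -32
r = -8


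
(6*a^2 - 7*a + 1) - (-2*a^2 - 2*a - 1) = 8*a^2 - 5*a + 2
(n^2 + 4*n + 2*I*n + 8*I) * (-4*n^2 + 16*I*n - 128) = -4*n^4 - 16*n^3 + 8*I*n^3 - 160*n^2 + 32*I*n^2 - 640*n - 256*I*n - 1024*I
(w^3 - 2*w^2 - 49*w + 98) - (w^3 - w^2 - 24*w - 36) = -w^2 - 25*w + 134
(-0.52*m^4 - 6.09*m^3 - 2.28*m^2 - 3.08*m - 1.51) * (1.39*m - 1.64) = -0.7228*m^5 - 7.6123*m^4 + 6.8184*m^3 - 0.542000000000001*m^2 + 2.9523*m + 2.4764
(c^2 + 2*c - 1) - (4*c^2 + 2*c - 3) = 2 - 3*c^2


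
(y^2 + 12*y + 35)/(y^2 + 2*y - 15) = (y + 7)/(y - 3)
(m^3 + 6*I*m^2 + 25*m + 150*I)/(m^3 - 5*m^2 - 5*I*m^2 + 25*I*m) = (m^2 + 11*I*m - 30)/(m*(m - 5))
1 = 1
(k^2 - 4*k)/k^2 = (k - 4)/k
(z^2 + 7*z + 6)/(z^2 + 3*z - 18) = (z + 1)/(z - 3)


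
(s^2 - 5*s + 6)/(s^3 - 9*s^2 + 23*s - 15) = (s - 2)/(s^2 - 6*s + 5)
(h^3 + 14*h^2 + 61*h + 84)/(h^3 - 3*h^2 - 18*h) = (h^2 + 11*h + 28)/(h*(h - 6))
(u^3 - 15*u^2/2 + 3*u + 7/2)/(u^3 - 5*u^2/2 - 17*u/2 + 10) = (2*u^2 - 13*u - 7)/(2*u^2 - 3*u - 20)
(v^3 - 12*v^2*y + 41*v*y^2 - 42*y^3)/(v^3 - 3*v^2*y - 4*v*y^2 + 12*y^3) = (v - 7*y)/(v + 2*y)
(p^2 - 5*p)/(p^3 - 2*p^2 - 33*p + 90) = p/(p^2 + 3*p - 18)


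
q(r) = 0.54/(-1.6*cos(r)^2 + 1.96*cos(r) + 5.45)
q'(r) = 0.54*(-3.2*sin(r)*cos(r) + 1.96*sin(r))/(-1.6*cos(r)^2 + 1.96*cos(r) + 5.45)^2 = (1.0584 - 1.728*cos(r))*sin(r)/(-1.6*cos(r)^2 + 1.96*cos(r) + 5.45)^2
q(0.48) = 0.09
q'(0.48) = -0.01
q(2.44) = 0.18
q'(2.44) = 0.17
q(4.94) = 0.09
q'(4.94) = -0.02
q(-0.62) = 0.09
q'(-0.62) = 0.01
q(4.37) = 0.12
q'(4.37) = -0.07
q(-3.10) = 0.29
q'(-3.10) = -0.03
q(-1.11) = 0.09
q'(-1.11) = -0.01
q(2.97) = 0.27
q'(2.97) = 0.12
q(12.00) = 0.09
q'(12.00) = 0.01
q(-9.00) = 0.23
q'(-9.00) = -0.20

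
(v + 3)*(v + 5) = v^2 + 8*v + 15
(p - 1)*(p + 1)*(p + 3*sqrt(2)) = p^3 + 3*sqrt(2)*p^2 - p - 3*sqrt(2)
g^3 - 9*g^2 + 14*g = g*(g - 7)*(g - 2)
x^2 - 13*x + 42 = (x - 7)*(x - 6)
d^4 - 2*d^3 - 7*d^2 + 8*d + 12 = (d - 3)*(d - 2)*(d + 1)*(d + 2)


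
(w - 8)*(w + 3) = w^2 - 5*w - 24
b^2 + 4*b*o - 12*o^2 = (b - 2*o)*(b + 6*o)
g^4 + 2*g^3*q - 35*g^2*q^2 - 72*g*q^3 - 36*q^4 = (g - 6*q)*(g + q)^2*(g + 6*q)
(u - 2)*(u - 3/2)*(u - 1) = u^3 - 9*u^2/2 + 13*u/2 - 3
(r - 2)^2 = r^2 - 4*r + 4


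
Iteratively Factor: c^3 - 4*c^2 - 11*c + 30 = (c - 2)*(c^2 - 2*c - 15) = (c - 2)*(c + 3)*(c - 5)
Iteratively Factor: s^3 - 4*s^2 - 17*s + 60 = (s - 5)*(s^2 + s - 12) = (s - 5)*(s - 3)*(s + 4)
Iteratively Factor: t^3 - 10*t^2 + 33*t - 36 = (t - 3)*(t^2 - 7*t + 12) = (t - 3)^2*(t - 4)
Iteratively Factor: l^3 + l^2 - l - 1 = (l - 1)*(l^2 + 2*l + 1) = (l - 1)*(l + 1)*(l + 1)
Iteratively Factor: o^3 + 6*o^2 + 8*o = (o)*(o^2 + 6*o + 8) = o*(o + 4)*(o + 2)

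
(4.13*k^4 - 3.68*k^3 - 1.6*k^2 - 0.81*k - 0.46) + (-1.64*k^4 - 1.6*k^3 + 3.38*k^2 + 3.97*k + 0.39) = 2.49*k^4 - 5.28*k^3 + 1.78*k^2 + 3.16*k - 0.07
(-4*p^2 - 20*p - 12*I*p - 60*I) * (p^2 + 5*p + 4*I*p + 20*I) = -4*p^4 - 40*p^3 - 28*I*p^3 - 52*p^2 - 280*I*p^2 + 480*p - 700*I*p + 1200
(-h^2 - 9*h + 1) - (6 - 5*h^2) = 4*h^2 - 9*h - 5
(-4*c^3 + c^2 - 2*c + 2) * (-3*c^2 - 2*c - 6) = 12*c^5 + 5*c^4 + 28*c^3 - 8*c^2 + 8*c - 12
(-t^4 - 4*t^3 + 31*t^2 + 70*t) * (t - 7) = -t^5 + 3*t^4 + 59*t^3 - 147*t^2 - 490*t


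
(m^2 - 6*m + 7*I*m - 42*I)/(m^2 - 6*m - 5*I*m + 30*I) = (m + 7*I)/(m - 5*I)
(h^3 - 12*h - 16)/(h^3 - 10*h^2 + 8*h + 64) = (h + 2)/(h - 8)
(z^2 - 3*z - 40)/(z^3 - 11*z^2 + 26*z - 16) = (z + 5)/(z^2 - 3*z + 2)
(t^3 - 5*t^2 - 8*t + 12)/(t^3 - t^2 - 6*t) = (t^2 - 7*t + 6)/(t*(t - 3))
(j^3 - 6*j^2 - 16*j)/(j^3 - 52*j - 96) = j/(j + 6)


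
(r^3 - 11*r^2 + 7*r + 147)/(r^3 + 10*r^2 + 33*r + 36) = (r^2 - 14*r + 49)/(r^2 + 7*r + 12)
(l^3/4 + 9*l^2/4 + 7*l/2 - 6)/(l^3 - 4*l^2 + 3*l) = (l^2 + 10*l + 24)/(4*l*(l - 3))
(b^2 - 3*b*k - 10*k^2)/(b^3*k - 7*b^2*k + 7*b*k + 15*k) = (b^2 - 3*b*k - 10*k^2)/(k*(b^3 - 7*b^2 + 7*b + 15))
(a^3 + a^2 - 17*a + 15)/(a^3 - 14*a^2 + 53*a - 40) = (a^2 + 2*a - 15)/(a^2 - 13*a + 40)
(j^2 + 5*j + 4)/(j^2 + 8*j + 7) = (j + 4)/(j + 7)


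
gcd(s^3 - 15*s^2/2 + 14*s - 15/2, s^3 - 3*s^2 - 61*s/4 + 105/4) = s^2 - 13*s/2 + 15/2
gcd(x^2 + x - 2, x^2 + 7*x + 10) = x + 2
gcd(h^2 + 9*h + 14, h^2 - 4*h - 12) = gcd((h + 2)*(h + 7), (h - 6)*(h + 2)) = h + 2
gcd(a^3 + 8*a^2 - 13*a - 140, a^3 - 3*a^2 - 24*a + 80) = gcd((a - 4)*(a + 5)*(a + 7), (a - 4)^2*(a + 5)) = a^2 + a - 20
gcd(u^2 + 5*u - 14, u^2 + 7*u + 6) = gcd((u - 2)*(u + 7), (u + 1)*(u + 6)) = 1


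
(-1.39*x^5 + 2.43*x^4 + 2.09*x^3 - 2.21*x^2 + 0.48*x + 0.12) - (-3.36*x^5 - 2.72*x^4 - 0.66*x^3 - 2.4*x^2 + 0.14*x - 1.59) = 1.97*x^5 + 5.15*x^4 + 2.75*x^3 + 0.19*x^2 + 0.34*x + 1.71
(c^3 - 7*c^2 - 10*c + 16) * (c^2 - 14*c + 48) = c^5 - 21*c^4 + 136*c^3 - 180*c^2 - 704*c + 768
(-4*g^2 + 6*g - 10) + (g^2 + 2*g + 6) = -3*g^2 + 8*g - 4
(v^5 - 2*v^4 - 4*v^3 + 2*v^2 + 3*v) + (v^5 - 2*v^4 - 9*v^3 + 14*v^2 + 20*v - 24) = 2*v^5 - 4*v^4 - 13*v^3 + 16*v^2 + 23*v - 24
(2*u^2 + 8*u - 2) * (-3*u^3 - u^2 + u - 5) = -6*u^5 - 26*u^4 - 42*u + 10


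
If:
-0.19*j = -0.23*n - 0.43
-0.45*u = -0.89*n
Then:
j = 0.612063867534004*u + 2.26315789473684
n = 0.50561797752809*u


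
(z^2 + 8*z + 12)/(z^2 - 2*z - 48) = (z + 2)/(z - 8)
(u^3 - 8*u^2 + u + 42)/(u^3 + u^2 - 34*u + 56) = (u^3 - 8*u^2 + u + 42)/(u^3 + u^2 - 34*u + 56)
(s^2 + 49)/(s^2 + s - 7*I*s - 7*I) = (s + 7*I)/(s + 1)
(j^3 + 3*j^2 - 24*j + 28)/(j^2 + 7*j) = j - 4 + 4/j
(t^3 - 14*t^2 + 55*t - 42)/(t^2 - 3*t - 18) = (t^2 - 8*t + 7)/(t + 3)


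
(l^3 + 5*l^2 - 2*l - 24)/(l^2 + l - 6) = l + 4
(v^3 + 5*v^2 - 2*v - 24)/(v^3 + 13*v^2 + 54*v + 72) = (v - 2)/(v + 6)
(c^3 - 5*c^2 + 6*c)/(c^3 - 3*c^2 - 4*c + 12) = c/(c + 2)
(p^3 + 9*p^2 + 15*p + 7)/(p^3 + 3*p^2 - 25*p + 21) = (p^2 + 2*p + 1)/(p^2 - 4*p + 3)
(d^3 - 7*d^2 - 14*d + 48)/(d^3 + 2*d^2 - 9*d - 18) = (d^2 - 10*d + 16)/(d^2 - d - 6)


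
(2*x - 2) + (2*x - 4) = 4*x - 6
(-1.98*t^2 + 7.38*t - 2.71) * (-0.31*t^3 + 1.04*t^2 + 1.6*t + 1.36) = 0.6138*t^5 - 4.347*t^4 + 5.3473*t^3 + 6.2968*t^2 + 5.7008*t - 3.6856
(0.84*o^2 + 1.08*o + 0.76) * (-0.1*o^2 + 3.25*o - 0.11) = -0.084*o^4 + 2.622*o^3 + 3.3416*o^2 + 2.3512*o - 0.0836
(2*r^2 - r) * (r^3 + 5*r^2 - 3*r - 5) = 2*r^5 + 9*r^4 - 11*r^3 - 7*r^2 + 5*r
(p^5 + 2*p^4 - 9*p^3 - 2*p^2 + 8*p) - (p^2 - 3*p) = p^5 + 2*p^4 - 9*p^3 - 3*p^2 + 11*p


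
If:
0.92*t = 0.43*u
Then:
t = 0.467391304347826*u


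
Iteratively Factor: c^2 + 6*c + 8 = (c + 4)*(c + 2)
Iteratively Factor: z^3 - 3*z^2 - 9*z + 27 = (z - 3)*(z^2 - 9) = (z - 3)*(z + 3)*(z - 3)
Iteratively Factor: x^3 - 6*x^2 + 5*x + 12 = (x - 3)*(x^2 - 3*x - 4) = (x - 3)*(x + 1)*(x - 4)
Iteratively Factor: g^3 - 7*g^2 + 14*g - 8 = (g - 2)*(g^2 - 5*g + 4) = (g - 2)*(g - 1)*(g - 4)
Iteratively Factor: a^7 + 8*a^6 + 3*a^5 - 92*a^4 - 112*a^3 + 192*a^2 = (a + 4)*(a^6 + 4*a^5 - 13*a^4 - 40*a^3 + 48*a^2) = (a - 1)*(a + 4)*(a^5 + 5*a^4 - 8*a^3 - 48*a^2) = (a - 1)*(a + 4)^2*(a^4 + a^3 - 12*a^2) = (a - 3)*(a - 1)*(a + 4)^2*(a^3 + 4*a^2) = a*(a - 3)*(a - 1)*(a + 4)^2*(a^2 + 4*a) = a^2*(a - 3)*(a - 1)*(a + 4)^2*(a + 4)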